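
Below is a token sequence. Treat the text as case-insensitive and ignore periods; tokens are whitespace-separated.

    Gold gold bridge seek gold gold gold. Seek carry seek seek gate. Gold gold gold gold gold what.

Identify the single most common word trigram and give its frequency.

"gold gold gold", 4 times

Trigram frequencies (highest first):
  gold gold gold: 4
  gold gold bridge: 1
  gold bridge seek: 1
  bridge seek gold: 1
  seek gold gold: 1
  gold gold seek: 1
  … (7 more, each ≤ 1)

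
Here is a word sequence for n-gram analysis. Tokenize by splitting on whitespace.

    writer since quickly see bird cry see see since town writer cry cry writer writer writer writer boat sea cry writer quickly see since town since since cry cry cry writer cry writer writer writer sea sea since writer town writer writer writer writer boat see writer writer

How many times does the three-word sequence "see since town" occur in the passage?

Scanning the 46 overlapping trigram windows for "see since town":
  position 8–10: see since town
  position 23–25: see since town

2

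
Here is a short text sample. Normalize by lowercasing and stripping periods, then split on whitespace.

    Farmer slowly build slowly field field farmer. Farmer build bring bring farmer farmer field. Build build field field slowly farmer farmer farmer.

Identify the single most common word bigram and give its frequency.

Bigram frequencies (highest first):
  farmer farmer: 4
  field field: 2
  farmer slowly: 1
  slowly build: 1
  build slowly: 1
  slowly field: 1
  … (11 more, each ≤ 1)

"farmer farmer", 4 times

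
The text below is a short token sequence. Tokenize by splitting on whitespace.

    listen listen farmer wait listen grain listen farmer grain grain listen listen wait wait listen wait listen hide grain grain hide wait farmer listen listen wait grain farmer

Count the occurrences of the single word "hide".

2

Scanning the 28 tokens for "hide":
  position 18: hide
  position 21: hide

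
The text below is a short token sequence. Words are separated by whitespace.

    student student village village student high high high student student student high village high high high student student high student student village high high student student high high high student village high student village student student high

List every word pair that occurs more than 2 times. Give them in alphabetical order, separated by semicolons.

high high; high student; student high; student student; student village; village high

Bigram counts meeting the condition (more than 2 times):
  high high: 7
  high student: 6
  student high: 5
  student student: 7
  student village: 4
  village high: 3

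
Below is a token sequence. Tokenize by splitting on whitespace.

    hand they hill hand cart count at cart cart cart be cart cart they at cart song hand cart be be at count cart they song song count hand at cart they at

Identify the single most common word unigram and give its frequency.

Unigram frequencies (highest first):
  cart: 10
  at: 5
  hand: 4
  they: 4
  count: 3
  be: 3
  … (2 more, each ≤ 3)

"cart", 10 times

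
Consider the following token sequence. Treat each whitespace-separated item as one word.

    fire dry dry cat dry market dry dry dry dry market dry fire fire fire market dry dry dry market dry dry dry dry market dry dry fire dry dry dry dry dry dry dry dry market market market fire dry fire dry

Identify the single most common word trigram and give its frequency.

"dry dry dry", 11 times

Trigram frequencies (highest first):
  dry dry dry: 11
  dry market dry: 4
  market dry dry: 4
  dry dry market: 4
  fire dry dry: 2
  dry fire dry: 2
  … (14 more, each ≤ 1)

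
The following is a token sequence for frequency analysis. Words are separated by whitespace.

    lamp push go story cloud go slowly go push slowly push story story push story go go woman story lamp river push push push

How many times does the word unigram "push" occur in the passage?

7

Scanning the 24 tokens for "push":
  position 2: push
  position 9: push
  position 11: push
  position 14: push
  position 22: push
  position 23: push
  position 24: push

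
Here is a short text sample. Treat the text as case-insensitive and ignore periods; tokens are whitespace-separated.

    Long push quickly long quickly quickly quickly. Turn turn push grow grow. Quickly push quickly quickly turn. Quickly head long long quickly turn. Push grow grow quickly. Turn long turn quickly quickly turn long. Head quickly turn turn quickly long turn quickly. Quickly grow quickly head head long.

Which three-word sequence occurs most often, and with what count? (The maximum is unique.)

Trigram frequencies (highest first):
  quickly quickly turn: 3
  quickly turn turn: 2
  turn push grow: 2
  push grow grow: 2
  grow grow quickly: 2
  quickly turn long: 2
  … (31 more, each ≤ 2)

"quickly quickly turn", 3 times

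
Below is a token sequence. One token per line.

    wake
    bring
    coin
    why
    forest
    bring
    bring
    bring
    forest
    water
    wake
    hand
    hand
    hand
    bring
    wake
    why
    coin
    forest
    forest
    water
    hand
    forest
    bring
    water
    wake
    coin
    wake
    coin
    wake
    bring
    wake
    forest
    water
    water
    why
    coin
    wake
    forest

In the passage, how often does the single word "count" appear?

Scanning the 39 tokens for "count":
  (none found)

0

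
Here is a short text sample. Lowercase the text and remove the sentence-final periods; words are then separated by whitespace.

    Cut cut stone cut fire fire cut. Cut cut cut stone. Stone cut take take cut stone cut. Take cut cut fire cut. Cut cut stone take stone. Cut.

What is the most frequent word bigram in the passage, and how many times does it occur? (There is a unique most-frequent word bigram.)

"cut cut", 7 times

Bigram frequencies (highest first):
  cut cut: 7
  cut stone: 4
  stone cut: 4
  cut fire: 2
  fire cut: 2
  cut take: 2
  … (6 more, each ≤ 2)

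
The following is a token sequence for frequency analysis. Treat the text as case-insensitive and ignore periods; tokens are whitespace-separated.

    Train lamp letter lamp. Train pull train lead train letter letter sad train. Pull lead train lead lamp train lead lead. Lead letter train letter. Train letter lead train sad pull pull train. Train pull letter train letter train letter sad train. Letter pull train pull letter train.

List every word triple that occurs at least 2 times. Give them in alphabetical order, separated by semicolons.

Trigram counts meeting the condition (at least 2 times):
  letter sad train: 2
  letter train letter: 4
  pull letter train: 2
  train letter train: 2
  train pull letter: 2

letter sad train; letter train letter; pull letter train; train letter train; train pull letter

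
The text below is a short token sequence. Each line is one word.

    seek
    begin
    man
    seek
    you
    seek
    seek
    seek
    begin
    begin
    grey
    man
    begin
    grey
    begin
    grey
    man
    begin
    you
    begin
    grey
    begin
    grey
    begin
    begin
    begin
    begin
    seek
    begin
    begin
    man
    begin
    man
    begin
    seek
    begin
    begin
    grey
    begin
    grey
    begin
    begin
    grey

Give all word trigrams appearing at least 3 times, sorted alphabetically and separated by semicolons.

Trigram counts meeting the condition (at least 3 times):
  begin begin grey: 3
  begin grey begin: 5
  grey begin grey: 3
  seek begin begin: 3

begin begin grey; begin grey begin; grey begin grey; seek begin begin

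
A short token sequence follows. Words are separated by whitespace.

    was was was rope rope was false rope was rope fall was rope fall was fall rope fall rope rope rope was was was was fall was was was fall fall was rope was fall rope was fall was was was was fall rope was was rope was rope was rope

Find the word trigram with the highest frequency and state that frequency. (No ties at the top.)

"was was was", 6 times

Trigram frequencies (highest first):
  was was was: 6
  rope was rope: 3
  was fall rope: 3
  was was fall: 3
  was rope was: 3
  was was rope: 2
  … (20 more, each ≤ 2)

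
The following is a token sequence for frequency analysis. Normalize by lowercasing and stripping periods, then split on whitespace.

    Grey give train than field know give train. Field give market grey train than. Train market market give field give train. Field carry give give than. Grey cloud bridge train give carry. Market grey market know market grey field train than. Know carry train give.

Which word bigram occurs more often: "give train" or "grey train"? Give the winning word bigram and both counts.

"give train" (3 vs 1)

"give train": 3 occurrences
"grey train": 1 occurrence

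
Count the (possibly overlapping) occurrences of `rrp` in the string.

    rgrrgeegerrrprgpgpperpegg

Sliding a length-3 window over the 25 characters (23 positions):
  position 11–13: rrp

1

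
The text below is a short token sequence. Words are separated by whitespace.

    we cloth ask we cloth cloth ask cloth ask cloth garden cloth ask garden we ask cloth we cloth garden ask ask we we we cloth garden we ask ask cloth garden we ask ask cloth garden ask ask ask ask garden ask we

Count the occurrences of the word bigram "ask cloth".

5

Scanning the 43 overlapping bigram windows for "ask cloth":
  position 7–8: ask cloth
  position 9–10: ask cloth
  position 16–17: ask cloth
  position 30–31: ask cloth
  position 35–36: ask cloth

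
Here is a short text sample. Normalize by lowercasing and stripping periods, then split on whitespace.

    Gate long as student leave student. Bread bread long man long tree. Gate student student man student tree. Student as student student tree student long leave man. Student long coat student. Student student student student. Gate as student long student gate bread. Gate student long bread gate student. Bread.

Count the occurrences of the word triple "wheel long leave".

0

Scanning the 47 overlapping trigram windows for "wheel long leave":
  (none found)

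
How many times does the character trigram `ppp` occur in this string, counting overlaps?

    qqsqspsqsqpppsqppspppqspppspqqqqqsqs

Sliding a length-3 window over the 36 characters (34 positions):
  position 11–13: ppp
  position 19–21: ppp
  position 24–26: ppp

3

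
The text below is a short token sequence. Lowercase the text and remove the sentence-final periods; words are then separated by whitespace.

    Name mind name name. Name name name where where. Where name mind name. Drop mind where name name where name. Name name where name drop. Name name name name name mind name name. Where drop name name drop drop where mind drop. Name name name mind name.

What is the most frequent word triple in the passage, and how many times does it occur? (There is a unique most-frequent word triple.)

Trigram frequencies (highest first):
  name name name: 8
  name mind name: 4
  name name where: 4
  drop name name: 3
  mind name name: 2
  where name name: 2
  … (20 more, each ≤ 2)

"name name name", 8 times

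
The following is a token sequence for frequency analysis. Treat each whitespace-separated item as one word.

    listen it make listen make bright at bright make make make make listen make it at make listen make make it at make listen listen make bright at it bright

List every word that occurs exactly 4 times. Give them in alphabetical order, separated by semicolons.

at; bright; it

Unigram counts meeting the condition (exactly 4 times):
  at: 4
  bright: 4
  it: 4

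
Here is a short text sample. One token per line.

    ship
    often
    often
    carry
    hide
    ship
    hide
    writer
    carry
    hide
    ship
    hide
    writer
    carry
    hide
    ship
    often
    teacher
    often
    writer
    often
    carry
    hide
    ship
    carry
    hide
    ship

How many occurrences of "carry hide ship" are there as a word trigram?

5

Scanning the 25 overlapping trigram windows for "carry hide ship":
  position 4–6: carry hide ship
  position 9–11: carry hide ship
  position 14–16: carry hide ship
  position 22–24: carry hide ship
  position 25–27: carry hide ship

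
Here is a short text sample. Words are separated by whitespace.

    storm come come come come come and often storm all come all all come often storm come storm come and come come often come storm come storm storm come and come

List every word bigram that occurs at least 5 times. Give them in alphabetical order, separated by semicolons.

Bigram counts meeting the condition (at least 5 times):
  come come: 5
  storm come: 5

come come; storm come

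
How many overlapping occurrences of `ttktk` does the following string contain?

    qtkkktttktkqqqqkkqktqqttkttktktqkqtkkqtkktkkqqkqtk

Sliding a length-5 window over the 50 characters (46 positions):
  position 7–11: ttktk
  position 26–30: ttktk

2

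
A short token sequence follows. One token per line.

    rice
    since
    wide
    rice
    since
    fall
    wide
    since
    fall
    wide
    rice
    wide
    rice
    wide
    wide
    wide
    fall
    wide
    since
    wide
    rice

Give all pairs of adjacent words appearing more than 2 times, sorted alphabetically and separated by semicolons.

Bigram counts meeting the condition (more than 2 times):
  fall wide: 3
  wide rice: 4

fall wide; wide rice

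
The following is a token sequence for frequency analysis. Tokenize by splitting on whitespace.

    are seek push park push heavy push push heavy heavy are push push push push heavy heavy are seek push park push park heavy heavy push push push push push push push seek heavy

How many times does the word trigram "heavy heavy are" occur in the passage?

Scanning the 32 overlapping trigram windows for "heavy heavy are":
  position 9–11: heavy heavy are
  position 16–18: heavy heavy are

2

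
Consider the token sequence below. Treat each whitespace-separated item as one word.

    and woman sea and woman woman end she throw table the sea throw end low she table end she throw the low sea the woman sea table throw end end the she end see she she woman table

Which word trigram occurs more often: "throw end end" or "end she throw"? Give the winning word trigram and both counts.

"throw end end": 1 occurrence
"end she throw": 2 occurrences

"end she throw" (2 vs 1)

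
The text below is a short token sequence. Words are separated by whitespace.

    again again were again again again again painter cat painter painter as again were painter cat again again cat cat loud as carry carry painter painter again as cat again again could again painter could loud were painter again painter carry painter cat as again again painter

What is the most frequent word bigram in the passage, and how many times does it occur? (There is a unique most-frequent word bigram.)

"again again", 7 times

Bigram frequencies (highest first):
  again again: 7
  again painter: 4
  painter cat: 3
  again were: 2
  painter painter: 2
  as again: 2
  … (22 more, each ≤ 2)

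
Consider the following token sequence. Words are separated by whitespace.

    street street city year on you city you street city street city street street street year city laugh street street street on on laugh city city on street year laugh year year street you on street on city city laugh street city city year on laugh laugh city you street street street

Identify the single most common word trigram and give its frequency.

"street street street", 3 times

Trigram frequencies (highest first):
  street street street: 3
  city year on: 2
  city you street: 2
  street city street: 2
  city laugh street: 2
  street street city: 1
  … (38 more, each ≤ 1)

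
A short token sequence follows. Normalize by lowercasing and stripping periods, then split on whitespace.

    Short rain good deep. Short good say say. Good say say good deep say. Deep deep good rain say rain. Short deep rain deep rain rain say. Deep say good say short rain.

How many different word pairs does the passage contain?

21

33 tokens → 32 bigram windows in total.
Repeated bigrams (each contributes count−1 duplicates):
  good say: 3
  say good: 3
  deep rain: 2
  deep say: 2
  good deep: 2
  rain say: 2
  say deep: 2
  say say: 2
  … (1 more repeated)
11 duplicate windows → 32 − 11 = 21 distinct.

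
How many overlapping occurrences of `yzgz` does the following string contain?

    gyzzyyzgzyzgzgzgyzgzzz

3

Sliding a length-4 window over the 22 characters (19 positions):
  position 6–9: yzgz
  position 10–13: yzgz
  position 17–20: yzgz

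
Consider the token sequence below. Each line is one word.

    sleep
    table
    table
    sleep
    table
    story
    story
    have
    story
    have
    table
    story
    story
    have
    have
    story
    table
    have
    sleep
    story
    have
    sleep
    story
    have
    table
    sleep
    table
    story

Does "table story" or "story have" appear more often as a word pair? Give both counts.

"story have" (5 vs 3)

"table story": 3 occurrences
"story have": 5 occurrences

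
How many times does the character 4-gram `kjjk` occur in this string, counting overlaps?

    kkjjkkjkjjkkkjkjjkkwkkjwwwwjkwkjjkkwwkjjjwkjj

Sliding a length-4 window over the 45 characters (42 positions):
  position 2–5: kjjk
  position 8–11: kjjk
  position 15–18: kjjk
  position 31–34: kjjk

4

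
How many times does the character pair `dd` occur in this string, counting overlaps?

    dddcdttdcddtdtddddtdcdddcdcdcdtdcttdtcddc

9

Sliding a length-2 window over the 41 characters (40 positions):
  position 1–2: dd
  position 2–3: dd
  position 10–11: dd
  position 15–16: dd
  position 16–17: dd
  position 17–18: dd
  position 22–23: dd
  position 23–24: dd
  position 39–40: dd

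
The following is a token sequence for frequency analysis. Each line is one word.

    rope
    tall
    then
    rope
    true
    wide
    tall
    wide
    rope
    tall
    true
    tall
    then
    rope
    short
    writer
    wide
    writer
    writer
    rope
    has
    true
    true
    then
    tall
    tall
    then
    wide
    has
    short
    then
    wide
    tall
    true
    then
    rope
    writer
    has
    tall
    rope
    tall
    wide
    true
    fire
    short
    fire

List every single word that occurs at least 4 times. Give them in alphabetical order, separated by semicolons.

Unigram counts meeting the condition (at least 4 times):
  rope: 7
  tall: 9
  then: 6
  true: 6
  wide: 6
  writer: 4

rope; tall; then; true; wide; writer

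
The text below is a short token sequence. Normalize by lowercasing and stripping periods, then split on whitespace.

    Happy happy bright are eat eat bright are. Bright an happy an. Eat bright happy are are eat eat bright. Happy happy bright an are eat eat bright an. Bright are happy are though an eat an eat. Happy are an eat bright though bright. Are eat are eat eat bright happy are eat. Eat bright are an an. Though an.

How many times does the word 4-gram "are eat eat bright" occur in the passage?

5

Scanning the 58 overlapping 4-gram windows for "are eat eat bright":
  position 4–7: are eat eat bright
  position 17–20: are eat eat bright
  position 25–28: are eat eat bright
  position 48–51: are eat eat bright
  position 53–56: are eat eat bright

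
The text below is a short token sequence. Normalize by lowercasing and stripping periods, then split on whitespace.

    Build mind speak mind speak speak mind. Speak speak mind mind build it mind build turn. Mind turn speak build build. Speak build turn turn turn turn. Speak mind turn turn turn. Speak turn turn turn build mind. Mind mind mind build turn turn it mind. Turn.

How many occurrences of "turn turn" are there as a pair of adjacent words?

Scanning the 46 overlapping bigram windows for "turn turn":
  position 24–25: turn turn
  position 25–26: turn turn
  position 26–27: turn turn
  position 30–31: turn turn
  position 31–32: turn turn
  position 34–35: turn turn
  position 35–36: turn turn
  position 43–44: turn turn

8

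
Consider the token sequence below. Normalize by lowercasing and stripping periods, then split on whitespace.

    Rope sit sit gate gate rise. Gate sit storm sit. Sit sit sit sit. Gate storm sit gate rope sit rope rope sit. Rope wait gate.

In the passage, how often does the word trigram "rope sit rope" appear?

Scanning the 24 overlapping trigram windows for "rope sit rope":
  position 19–21: rope sit rope
  position 22–24: rope sit rope

2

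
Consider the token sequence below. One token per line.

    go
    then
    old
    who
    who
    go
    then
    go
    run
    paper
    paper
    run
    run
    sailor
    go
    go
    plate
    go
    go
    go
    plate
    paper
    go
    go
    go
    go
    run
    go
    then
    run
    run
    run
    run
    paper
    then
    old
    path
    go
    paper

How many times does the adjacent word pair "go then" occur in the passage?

3

Scanning the 38 overlapping bigram windows for "go then":
  position 1–2: go then
  position 6–7: go then
  position 28–29: go then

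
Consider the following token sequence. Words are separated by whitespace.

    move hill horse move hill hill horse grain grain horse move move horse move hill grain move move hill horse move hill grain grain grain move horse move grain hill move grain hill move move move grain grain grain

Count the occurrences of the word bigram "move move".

4

Scanning the 38 overlapping bigram windows for "move move":
  position 11–12: move move
  position 17–18: move move
  position 34–35: move move
  position 35–36: move move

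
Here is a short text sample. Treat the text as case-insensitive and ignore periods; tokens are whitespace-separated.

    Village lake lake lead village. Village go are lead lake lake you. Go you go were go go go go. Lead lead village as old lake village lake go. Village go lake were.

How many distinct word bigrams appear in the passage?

33 tokens → 32 bigram windows in total.
Repeated bigrams (each contributes count−1 duplicates):
  go go: 3
  lake lake: 2
  lead village: 2
  village go: 2
  village lake: 2
  you go: 2
7 duplicate windows → 32 − 7 = 25 distinct.

25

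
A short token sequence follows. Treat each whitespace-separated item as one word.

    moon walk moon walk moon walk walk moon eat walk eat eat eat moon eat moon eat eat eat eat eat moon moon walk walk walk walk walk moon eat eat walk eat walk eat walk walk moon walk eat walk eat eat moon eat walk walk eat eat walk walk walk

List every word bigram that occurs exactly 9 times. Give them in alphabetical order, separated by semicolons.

eat eat; walk walk

Bigram counts meeting the condition (exactly 9 times):
  eat eat: 9
  walk walk: 9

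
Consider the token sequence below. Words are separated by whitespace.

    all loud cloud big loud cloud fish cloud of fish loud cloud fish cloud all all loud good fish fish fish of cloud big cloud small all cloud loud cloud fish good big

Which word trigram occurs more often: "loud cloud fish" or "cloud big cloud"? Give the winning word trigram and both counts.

"loud cloud fish" (3 vs 1)

"loud cloud fish": 3 occurrences
"cloud big cloud": 1 occurrence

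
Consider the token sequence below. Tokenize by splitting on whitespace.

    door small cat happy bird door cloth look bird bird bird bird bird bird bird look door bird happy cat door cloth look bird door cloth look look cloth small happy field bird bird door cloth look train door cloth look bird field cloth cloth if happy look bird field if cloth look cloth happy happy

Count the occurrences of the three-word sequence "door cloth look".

Scanning the 54 overlapping trigram windows for "door cloth look":
  position 6–8: door cloth look
  position 21–23: door cloth look
  position 25–27: door cloth look
  position 35–37: door cloth look
  position 39–41: door cloth look

5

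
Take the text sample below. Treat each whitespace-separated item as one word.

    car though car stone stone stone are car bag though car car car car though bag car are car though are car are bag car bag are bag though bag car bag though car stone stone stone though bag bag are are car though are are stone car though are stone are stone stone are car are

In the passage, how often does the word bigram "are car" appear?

Scanning the 56 overlapping bigram windows for "are car":
  position 7–8: are car
  position 18–19: are car
  position 21–22: are car
  position 42–43: are car
  position 55–56: are car

5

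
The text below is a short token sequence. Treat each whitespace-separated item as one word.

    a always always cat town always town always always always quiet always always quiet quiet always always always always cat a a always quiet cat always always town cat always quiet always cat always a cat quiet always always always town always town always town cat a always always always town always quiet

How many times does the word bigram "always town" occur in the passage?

6

Scanning the 52 overlapping bigram windows for "always town":
  position 6–7: always town
  position 27–28: always town
  position 40–41: always town
  position 42–43: always town
  position 44–45: always town
  position 50–51: always town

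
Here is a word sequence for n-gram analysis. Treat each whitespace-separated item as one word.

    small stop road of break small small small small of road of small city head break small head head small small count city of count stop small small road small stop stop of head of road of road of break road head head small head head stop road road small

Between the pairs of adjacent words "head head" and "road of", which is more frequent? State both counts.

"head head": 3 occurrences
"road of": 4 occurrences

"road of" (4 vs 3)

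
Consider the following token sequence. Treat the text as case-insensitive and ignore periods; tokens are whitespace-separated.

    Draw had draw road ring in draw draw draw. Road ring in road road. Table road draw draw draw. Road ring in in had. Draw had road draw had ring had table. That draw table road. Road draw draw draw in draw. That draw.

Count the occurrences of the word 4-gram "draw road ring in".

3

Scanning the 41 overlapping 4-gram windows for "draw road ring in":
  position 3–6: draw road ring in
  position 9–12: draw road ring in
  position 19–22: draw road ring in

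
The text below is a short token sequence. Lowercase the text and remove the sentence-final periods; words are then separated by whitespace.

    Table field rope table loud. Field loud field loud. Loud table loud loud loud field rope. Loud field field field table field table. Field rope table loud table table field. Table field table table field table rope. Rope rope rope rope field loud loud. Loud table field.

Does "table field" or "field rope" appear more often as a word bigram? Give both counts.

"table field" (7 vs 3)

"table field": 7 occurrences
"field rope": 3 occurrences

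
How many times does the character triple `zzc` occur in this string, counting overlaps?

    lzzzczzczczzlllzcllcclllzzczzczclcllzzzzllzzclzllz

5

Sliding a length-3 window over the 50 characters (48 positions):
  position 3–5: zzc
  position 6–8: zzc
  position 25–27: zzc
  position 28–30: zzc
  position 43–45: zzc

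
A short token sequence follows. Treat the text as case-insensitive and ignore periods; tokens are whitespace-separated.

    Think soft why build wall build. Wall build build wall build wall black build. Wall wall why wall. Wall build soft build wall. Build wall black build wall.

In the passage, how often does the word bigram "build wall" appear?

Scanning the 27 overlapping bigram windows for "build wall":
  position 4–5: build wall
  position 6–7: build wall
  position 9–10: build wall
  position 11–12: build wall
  position 14–15: build wall
  position 22–23: build wall
  position 24–25: build wall
  position 27–28: build wall

8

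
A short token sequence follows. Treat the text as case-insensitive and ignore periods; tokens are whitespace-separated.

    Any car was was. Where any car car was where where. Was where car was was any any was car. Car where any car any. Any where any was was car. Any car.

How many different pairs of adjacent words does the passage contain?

16

33 tokens → 32 bigram windows in total.
Repeated bigrams (each contributes count−1 duplicates):
  any car: 4
  car was: 3
  was was: 3
  was where: 3
  where any: 3
  any any: 2
  any was: 2
  car any: 2
  … (2 more repeated)
16 duplicate windows → 32 − 16 = 16 distinct.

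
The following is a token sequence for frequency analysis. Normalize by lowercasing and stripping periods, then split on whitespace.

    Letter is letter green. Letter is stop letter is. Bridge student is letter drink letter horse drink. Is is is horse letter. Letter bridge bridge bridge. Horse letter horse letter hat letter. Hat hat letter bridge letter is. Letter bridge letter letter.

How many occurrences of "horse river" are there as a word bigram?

Scanning the 41 overlapping bigram windows for "horse river":
  (none found)

0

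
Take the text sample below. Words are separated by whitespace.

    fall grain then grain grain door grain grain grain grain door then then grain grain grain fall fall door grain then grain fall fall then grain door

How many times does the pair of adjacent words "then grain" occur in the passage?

Scanning the 26 overlapping bigram windows for "then grain":
  position 3–4: then grain
  position 13–14: then grain
  position 21–22: then grain
  position 25–26: then grain

4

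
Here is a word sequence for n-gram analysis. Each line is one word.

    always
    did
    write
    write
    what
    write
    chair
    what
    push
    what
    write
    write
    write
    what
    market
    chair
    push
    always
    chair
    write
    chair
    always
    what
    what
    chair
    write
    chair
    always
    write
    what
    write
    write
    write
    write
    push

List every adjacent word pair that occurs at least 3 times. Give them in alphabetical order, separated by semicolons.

what write; write chair; write what; write write

Bigram counts meeting the condition (at least 3 times):
  what write: 3
  write chair: 3
  write what: 3
  write write: 6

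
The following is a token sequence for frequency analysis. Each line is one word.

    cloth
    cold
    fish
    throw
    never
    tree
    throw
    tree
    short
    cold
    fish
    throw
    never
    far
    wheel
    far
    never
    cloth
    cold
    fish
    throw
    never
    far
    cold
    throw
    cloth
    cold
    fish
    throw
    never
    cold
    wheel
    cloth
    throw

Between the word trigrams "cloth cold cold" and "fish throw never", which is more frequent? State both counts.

"fish throw never" (4 vs 0)

"cloth cold cold": 0 occurrences
"fish throw never": 4 occurrences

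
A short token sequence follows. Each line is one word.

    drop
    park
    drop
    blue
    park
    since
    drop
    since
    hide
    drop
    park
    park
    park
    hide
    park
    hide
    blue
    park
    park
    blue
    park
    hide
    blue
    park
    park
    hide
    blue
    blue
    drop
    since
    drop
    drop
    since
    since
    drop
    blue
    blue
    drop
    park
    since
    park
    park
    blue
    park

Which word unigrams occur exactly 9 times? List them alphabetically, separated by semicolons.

Unigram counts meeting the condition (exactly 9 times):
  blue: 9
  drop: 9

blue; drop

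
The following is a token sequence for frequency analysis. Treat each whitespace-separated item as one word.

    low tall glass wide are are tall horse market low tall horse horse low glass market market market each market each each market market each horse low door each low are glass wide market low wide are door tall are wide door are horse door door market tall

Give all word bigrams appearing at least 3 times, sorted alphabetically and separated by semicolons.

Bigram counts meeting the condition (at least 3 times):
  market each: 3
  market market: 3

market each; market market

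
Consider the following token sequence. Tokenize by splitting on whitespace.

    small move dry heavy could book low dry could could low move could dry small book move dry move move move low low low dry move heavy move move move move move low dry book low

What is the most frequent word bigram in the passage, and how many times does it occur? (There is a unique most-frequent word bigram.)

"move move", 6 times

Bigram frequencies (highest first):
  move move: 6
  low dry: 3
  move dry: 2
  book low: 2
  dry move: 2
  move low: 2
  … (17 more, each ≤ 2)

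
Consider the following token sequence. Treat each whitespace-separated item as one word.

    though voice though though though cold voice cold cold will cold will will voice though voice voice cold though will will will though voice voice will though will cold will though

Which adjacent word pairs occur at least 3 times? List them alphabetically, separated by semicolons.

cold will; though voice; will though; will will

Bigram counts meeting the condition (at least 3 times):
  cold will: 3
  though voice: 3
  will though: 3
  will will: 3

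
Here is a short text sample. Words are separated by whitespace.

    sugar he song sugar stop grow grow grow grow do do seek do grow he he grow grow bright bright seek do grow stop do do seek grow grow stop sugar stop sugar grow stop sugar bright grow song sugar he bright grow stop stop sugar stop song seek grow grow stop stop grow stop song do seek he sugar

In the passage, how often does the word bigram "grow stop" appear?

Scanning the 59 overlapping bigram windows for "grow stop":
  position 23–24: grow stop
  position 29–30: grow stop
  position 34–35: grow stop
  position 43–44: grow stop
  position 51–52: grow stop
  position 54–55: grow stop

6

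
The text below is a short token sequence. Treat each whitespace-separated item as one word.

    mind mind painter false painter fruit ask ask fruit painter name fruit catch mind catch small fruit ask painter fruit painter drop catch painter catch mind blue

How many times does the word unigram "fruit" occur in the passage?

5

Scanning the 27 tokens for "fruit":
  position 6: fruit
  position 9: fruit
  position 12: fruit
  position 17: fruit
  position 20: fruit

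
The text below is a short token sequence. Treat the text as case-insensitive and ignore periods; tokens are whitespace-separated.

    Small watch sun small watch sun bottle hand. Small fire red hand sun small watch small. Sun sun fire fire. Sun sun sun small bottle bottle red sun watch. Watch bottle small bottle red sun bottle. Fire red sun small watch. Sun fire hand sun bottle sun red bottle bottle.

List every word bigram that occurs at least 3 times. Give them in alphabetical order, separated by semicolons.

red sun; small watch; sun bottle; sun small; sun sun; watch sun

Bigram counts meeting the condition (at least 3 times):
  red sun: 3
  small watch: 4
  sun bottle: 3
  sun small: 4
  sun sun: 3
  watch sun: 3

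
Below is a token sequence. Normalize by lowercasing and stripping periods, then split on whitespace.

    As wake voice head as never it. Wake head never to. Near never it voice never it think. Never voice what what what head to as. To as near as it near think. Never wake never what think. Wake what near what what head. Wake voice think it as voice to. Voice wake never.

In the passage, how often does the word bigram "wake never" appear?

Scanning the 53 overlapping bigram windows for "wake never":
  position 35–36: wake never
  position 53–54: wake never

2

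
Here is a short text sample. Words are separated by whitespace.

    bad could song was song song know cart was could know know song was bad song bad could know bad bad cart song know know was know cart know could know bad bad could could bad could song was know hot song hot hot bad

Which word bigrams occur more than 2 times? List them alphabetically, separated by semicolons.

bad could; could know; song was

Bigram counts meeting the condition (more than 2 times):
  bad could: 4
  could know: 3
  song was: 3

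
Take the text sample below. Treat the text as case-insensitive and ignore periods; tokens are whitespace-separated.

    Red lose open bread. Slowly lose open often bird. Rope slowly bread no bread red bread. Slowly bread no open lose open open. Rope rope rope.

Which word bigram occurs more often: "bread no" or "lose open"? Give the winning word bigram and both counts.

"bread no": 2 occurrences
"lose open": 3 occurrences

"lose open" (3 vs 2)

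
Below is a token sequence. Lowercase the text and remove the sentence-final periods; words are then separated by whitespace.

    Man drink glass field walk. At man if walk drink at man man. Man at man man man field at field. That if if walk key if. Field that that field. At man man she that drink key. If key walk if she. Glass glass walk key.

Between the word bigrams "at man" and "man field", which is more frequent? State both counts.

"at man": 4 occurrences
"man field": 1 occurrence

"at man" (4 vs 1)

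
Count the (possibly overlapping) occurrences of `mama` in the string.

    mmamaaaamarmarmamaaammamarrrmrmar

3

Sliding a length-4 window over the 33 characters (30 positions):
  position 2–5: mama
  position 15–18: mama
  position 22–25: mama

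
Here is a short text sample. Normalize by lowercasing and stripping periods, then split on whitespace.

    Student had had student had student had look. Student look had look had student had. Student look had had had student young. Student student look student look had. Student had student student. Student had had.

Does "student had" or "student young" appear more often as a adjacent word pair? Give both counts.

"student had": 6 occurrences
"student young": 1 occurrence

"student had" (6 vs 1)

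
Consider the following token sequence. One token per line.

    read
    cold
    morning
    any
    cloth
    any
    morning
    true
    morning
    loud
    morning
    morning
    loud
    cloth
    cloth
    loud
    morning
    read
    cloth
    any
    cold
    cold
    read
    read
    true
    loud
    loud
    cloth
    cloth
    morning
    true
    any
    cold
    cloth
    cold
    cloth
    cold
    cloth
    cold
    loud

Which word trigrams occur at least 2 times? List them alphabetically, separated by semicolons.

cloth cold cloth; cold cloth cold; loud cloth cloth

Trigram counts meeting the condition (at least 2 times):
  cloth cold cloth: 2
  cold cloth cold: 3
  loud cloth cloth: 2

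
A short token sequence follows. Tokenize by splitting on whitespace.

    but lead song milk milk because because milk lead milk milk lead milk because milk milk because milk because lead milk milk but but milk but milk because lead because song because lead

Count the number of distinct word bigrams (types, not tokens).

16

33 tokens → 32 bigram windows in total.
Repeated bigrams (each contributes count−1 duplicates):
  milk because: 5
  milk milk: 4
  because lead: 3
  because milk: 3
  lead milk: 3
  but milk: 2
  milk but: 2
  milk lead: 2
16 duplicate windows → 32 − 16 = 16 distinct.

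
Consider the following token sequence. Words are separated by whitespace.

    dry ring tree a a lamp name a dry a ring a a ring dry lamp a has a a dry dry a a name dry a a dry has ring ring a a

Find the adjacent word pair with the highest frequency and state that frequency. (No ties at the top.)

Bigram frequencies (highest first):
  a a: 6
  a dry: 3
  dry a: 3
  a ring: 2
  ring a: 2
  dry ring: 1
  … (16 more, each ≤ 1)

"a a", 6 times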